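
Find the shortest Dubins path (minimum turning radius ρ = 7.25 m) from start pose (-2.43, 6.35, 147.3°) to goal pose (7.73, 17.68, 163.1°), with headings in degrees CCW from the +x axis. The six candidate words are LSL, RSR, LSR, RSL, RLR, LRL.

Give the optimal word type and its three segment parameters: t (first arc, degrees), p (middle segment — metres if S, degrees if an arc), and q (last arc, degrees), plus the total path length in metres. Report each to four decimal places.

Let ψ = atan2(Δy, Δx) = atan2(11.33, 10.16) = 48.1163° be the start→goal bearing.
Normalize: d = |goal − start| / ρ = 15.218229/7.25 = 2.099066, α = (θ_start − ψ) mod 360° = 99.1837° = 1.731082 rad, β = (θ_goal − ψ) mod 360° = 114.9837° = 2.006844 rad.
Common terms: sin α = 0.987182, cos α = -0.159600, sin β = 0.906428, cos β = -0.422360, cos(α−β) = 0.962218, d² = 4.406078. Work in radians in the unit-radius frame; every candidate has L = ρ·(t + p + q).
LSL: p² = 2 + d² − 2cos(α−β) + 2d(sin α − sin β) = 4.820657; p = √p² = 2.195599; φ = atan2(cos β − cos α, d + sin α − sin β) = -0.119963 rad; t = (φ − α) mod 2π = 4.432140 rad, q = (β − φ) mod 2π = 2.126807 rad → L = 7.25·(4.432140 + 2.195599 + 2.126807) = 7.25·8.754547 = 63.470464 m
RSR: p² = 2 + d² − 2cos(α−β) + 2d(sin β − sin α) = 4.142628; p = √p² = 2.035345; φ = atan2(cos α − cos β, d − sin α + sin β) = 0.129460 rad; t = (α − φ) mod 2π = 1.601622 rad, q = (φ − β) mod 2π = 4.405802 rad → L = 7.25·(1.601622 + 2.035345 + 4.405802) = 7.25·8.042768 = 58.310068 m
LSR: p² = d² − 2 + 2cos(α−β) + 2d(sin α + sin β) = 12.280140; p = √p² = 3.504303; φ = atan2(−cos α − cos β, d + sin α + sin β) − atan2(−2, p) = 0.663355 rad; t = (φ − α) mod 2π = 5.215458 rad, q = (φ − β) mod 2π = 4.939696 rad → L = 7.25·(5.215458 + 3.504303 + 4.939696) = 7.25·13.659458 = 99.031067 m
RSL: p² = d² − 2 + 2cos(α−β) − 2d(sin α + sin β) = -3.619111 < 0 → infeasible
RLR: c = (6 − d² + 2cos(α−β) + 2d(sin α − sin β))/8 = 0.482171; p = 2π − arccos c = 5.215521 rad; φ = atan2(cos α − cos β, d − sin α + sin β) = 0.129460 rad; t = (α − φ + p/2) mod 2π = 4.209382 rad, q = (α − β − t + p) mod 2π = 0.730377 rad → L = 7.25·(4.209382 + 5.215521 + 0.730377) = 7.25·10.155279 = 73.625775 m
LRL: c = (6 − d² + 2cos(α−β) − 2d(sin α − sin β))/8 = 0.397418; p = 2π − arccos c = 5.121090 rad; φ = atan2(cos β − cos α, d + sin α − sin β) = -0.119963 rad; t = (φ − α + p/2) mod 2π = 0.709500 rad, q = (β − α − t + p) mod 2π = 4.687352 rad → L = 7.25·(0.709500 + 5.121090 + 4.687352) = 7.25·10.517943 = 76.255083 m
Shortest: RSR with L = 58.310068 m ≈ 58.3101 m
Convert RSR to answer units (arcs ×180/π): t = 1.601622·180/π = 91.7662°, p = ρ·p = 7.25·2.035345 = 14.7562 m, q = 4.405802·180/π = 252.4338°, L = 58.3101 m.

RSR: t = 91.7662°, p = 14.7562 m, q = 252.4338°, L = 58.3101 m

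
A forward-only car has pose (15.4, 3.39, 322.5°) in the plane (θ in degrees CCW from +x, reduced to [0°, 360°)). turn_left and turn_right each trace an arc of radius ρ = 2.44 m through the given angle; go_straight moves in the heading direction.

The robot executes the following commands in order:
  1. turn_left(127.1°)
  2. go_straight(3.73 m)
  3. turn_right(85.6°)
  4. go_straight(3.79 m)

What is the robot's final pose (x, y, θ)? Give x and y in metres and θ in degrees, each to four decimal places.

(25.4019, 11.7201, 4.0000°)

set_pose: (x, y, θ) = (15.4000, 3.3900, 322.5000°), ρ = 2.44
turn_left(127.1°): centre at ρ to the left, rotate +127.1° → (19.3253, 5.3087, 449.6000° ≡ 89.6000°)
go_straight(3.73): x += 3.73·cos θ, y += 3.73·sin θ → (19.3514, 9.0387, 89.6000°)
turn_right(85.6°): centre at ρ to the right, rotate −85.6° → (21.6211, 11.4557, 4.0000°)
go_straight(3.79): x += 3.79·cos θ, y += 3.79·sin θ → (25.4019, 11.7201, 4.0000°)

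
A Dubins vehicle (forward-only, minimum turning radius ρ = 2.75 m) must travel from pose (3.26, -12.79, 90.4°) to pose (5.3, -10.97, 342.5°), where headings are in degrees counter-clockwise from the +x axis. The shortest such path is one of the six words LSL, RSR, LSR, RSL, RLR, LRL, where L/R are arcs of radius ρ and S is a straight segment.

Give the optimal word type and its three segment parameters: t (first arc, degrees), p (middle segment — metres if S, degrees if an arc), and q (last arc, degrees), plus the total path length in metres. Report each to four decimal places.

Let ψ = atan2(Δy, Δx) = atan2(1.82, 2.04) = 41.7380° be the start→goal bearing.
Normalize: d = |goal − start| / ρ = 2.733862/2.75 = 0.994132, α = (θ_start − ψ) mod 360° = 48.6620° = 0.849313 rad, β = (θ_goal − ψ) mod 360° = 300.7620° = 5.249288 rad.
Common terms: sin α = 0.750827, cos α = 0.660499, sin β = -0.859299, cos β = 0.511474, cos(α−β) = -0.307357, d² = 0.988298. Work in radians in the unit-radius frame; every candidate has L = ρ·(t + p + q).
LSL: p² = 2 + d² − 2cos(α−β) + 2d(sin α − sin β) = 6.804364; p = √p² = 2.608518; φ = atan2(cos β − cos α, d + sin α − sin β) = -0.057162 rad; t = (φ − α) mod 2π = 5.376711 rad, q = (β − φ) mod 2π = 5.306449 rad → L = 2.75·(5.376711 + 2.608518 + 5.306449) = 2.75·13.291678 = 36.552114 m
RSR: p² = 2 + d² − 2cos(α−β) + 2d(sin β − sin α) = 0.401657; p = √p² = 0.633764; φ = atan2(cos α − cos β, d − sin α + sin β) = 2.904226 rad; t = (α − φ) mod 2π = 4.228272 rad, q = (φ − β) mod 2π = 3.938124 rad → L = 2.75·(4.228272 + 0.633764 + 3.938124) = 2.75·8.800160 = 24.200440 m
LSR: p² = d² − 2 + 2cos(α−β) + 2d(sin α + sin β) = -1.842087 < 0 → infeasible
RSL: p² = d² − 2 + 2cos(α−β) − 2d(sin α + sin β) = -1.410744 < 0 → infeasible
RLR: c = (6 − d² + 2cos(α−β) + 2d(sin α − sin β))/8 = 0.949793; p = 2π − arccos c = 5.964962 rad; φ = atan2(cos α − cos β, d − sin α + sin β) = 2.904226 rad; t = (α − φ + p/2) mod 2π = 0.927568 rad, q = (α − β − t + p) mod 2π = 0.637419 rad → L = 2.75·(0.927568 + 5.964962 + 0.637419) = 2.75·7.529949 = 20.707360 m
LRL: c = (6 − d² + 2cos(α−β) − 2d(sin α − sin β))/8 = 0.149454; p = 2π − arccos c = 4.862406 rad; φ = atan2(cos β − cos α, d + sin α − sin β) = -0.057162 rad; t = (φ − α + p/2) mod 2π = 1.524728 rad, q = (β − α − t + p) mod 2π = 1.454467 rad → L = 2.75·(1.524728 + 4.862406 + 1.454467) = 2.75·7.841601 = 21.564402 m
Shortest: RLR with L = 20.707360 m ≈ 20.7074 m
Convert RLR to answer units (arcs ×180/π): t = 0.927568·180/π = 53.1457°, p = 5.964962·180/π = 341.7672°, q = 0.637419·180/π = 36.5214°, L = 20.7074 m.

RLR: t = 53.1457°, p = 341.7672°, q = 36.5214°, L = 20.7074 m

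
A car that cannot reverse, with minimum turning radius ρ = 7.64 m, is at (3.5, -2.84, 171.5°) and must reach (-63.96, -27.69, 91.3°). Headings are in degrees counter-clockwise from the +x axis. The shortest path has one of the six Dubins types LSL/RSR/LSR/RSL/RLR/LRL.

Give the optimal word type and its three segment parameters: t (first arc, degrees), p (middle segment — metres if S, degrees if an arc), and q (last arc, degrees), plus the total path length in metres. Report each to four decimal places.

LSR: t = 39.2349°, p = 59.1986 m, q = 119.4349°, L = 80.3561 m

Let ψ = atan2(Δy, Δx) = atan2(-24.85, -67.46) = -159.7779° be the start→goal bearing.
Normalize: d = |goal − start| / ρ = 71.891405/7.64 = 9.409870, α = (θ_start − ψ) mod 360° = 331.2779° = 5.781890 rad, β = (θ_goal − ψ) mod 360° = 251.0779° = 4.382136 rad.
Common terms: sin α = -0.480562, cos α = 0.876961, sin β = -0.945960, cos β = -0.324282, cos(α−β) = 0.170209, d² = 88.545649. Work in radians in the unit-radius frame; every candidate has L = ρ·(t + p + q).
LSL: p² = 2 + d² − 2cos(α−β) + 2d(sin α − sin β) = 98.963908; p = √p² = 9.948060; φ = atan2(cos β − cos α, d + sin α − sin β) = -0.121047 rad; t = (φ − α) mod 2π = 0.380248 rad, q = (β − φ) mod 2π = 4.503183 rad → L = 7.64·(0.380248 + 9.948060 + 4.503183) = 7.64·14.831492 = 113.312597 m
RSR: p² = 2 + d² − 2cos(α−β) + 2d(sin β − sin α) = 81.446552; p = √p² = 9.024774; φ = atan2(cos α − cos β, d − sin α + sin β) = 0.133501 rad; t = (α − φ) mod 2π = 5.648389 rad, q = (φ − β) mod 2π = 2.034551 rad → L = 7.64·(5.648389 + 9.024774 + 2.034551) = 7.64·16.707714 = 127.646933 m
LSR: p² = d² − 2 + 2cos(α−β) + 2d(sin α + sin β) = 60.039292; p = √p² = 7.748503; φ = atan2(−cos α − cos β, d + sin α + sin β) − atan2(−2, p) = 0.183482 rad; t = (φ − α) mod 2π = 0.684778 rad, q = (φ − β) mod 2π = 2.084532 rad → L = 7.64·(0.684778 + 7.748503 + 2.084532) = 7.64·10.517812 = 80.356084 m
RSL: p² = d² − 2 + 2cos(α−β) − 2d(sin α + sin β) = 113.732844; p = √p² = 10.664560; φ = atan2(cos α + cos β, d − sin α − sin β) − atan2(2, p) = -0.134426 rad; t = (α − φ) mod 2π = 5.916316 rad, q = (β − φ) mod 2π = 4.516562 rad → L = 7.64·(5.916316 + 10.664560 + 4.516562) = 7.64·21.097438 = 161.184425 m
RLR: c = (6 − d² + 2cos(α−β) + 2d(sin α − sin β))/8 = -9.180819, |c| > 1 → infeasible
LRL: c = (6 − d² + 2cos(α−β) − 2d(sin α − sin β))/8 = -11.370488, |c| > 1 → infeasible
Shortest: LSR with L = 80.356084 m ≈ 80.3561 m
Convert LSR to answer units (arcs ×180/π): t = 0.684778·180/π = 39.2349°, p = ρ·p = 7.64·7.748503 = 59.1986 m, q = 2.084532·180/π = 119.4349°, L = 80.3561 m.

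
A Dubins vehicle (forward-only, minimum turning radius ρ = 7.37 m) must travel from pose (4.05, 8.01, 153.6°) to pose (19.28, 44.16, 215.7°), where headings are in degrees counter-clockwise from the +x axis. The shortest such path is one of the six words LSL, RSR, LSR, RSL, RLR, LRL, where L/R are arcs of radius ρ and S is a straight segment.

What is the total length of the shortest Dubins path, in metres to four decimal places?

65.7624 m

Let ψ = atan2(Δy, Δx) = atan2(36.15, 15.23) = 67.1543° be the start→goal bearing.
Normalize: d = |goal − start| / ρ = 39.227228/7.37 = 5.322555, α = (θ_start − ψ) mod 360° = 86.4457° = 1.508762 rad, β = (θ_goal − ψ) mod 360° = 148.5457° = 2.592612 rad.
Common terms: sin α = 0.998076, cos α = 0.061994, sin β = 0.521818, cos β = -0.853057, cos(α−β) = 0.467930, d² = 28.329588. Work in radians in the unit-radius frame; every candidate has L = ρ·(t + p + q).
LSL: p² = 2 + d² − 2cos(α−β) + 2d(sin α − sin β) = 34.463548; p = √p² = 5.870566; φ = atan2(cos β − cos α, d + sin α − sin β) = -0.156509 rad; t = (φ − α) mod 2π = 4.617914 rad, q = (β − φ) mod 2π = 2.749121 rad → L = 7.37·(4.617914 + 5.870566 + 2.749121) = 7.37·13.237601 = 97.561120 m
RSR: p² = 2 + d² − 2cos(α−β) + 2d(sin β − sin α) = 24.323908; p = √p² = 4.931927; φ = atan2(cos α − cos β, d − sin α + sin β) = 0.186618 rad; t = (α − φ) mod 2π = 1.322145 rad, q = (φ − β) mod 2π = 3.877191 rad → L = 7.37·(1.322145 + 4.931927 + 3.877191) = 7.37·10.131263 = 74.667410 m
LSR: p² = d² − 2 + 2cos(α−β) + 2d(sin α + sin β) = 43.444894; p = √p² = 6.591274; φ = atan2(−cos α − cos β, d + sin α + sin β) − atan2(−2, p) = 0.409702 rad; t = (φ − α) mod 2π = 5.184125 rad, q = (φ − β) mod 2π = 4.100276 rad → L = 7.37·(5.184125 + 6.591274 + 4.100276) = 7.37·15.875675 = 117.003724 m
RSL: p² = d² − 2 + 2cos(α−β) − 2d(sin α + sin β) = 11.086001; p = √p² = 3.329565; φ = atan2(cos α + cos β, d − sin α − sin β) − atan2(2, p) = -0.746022 rad; t = (α − φ) mod 2π = 2.254784 rad, q = (β − φ) mod 2π = 3.338634 rad → L = 7.37·(2.254784 + 3.329565 + 3.338634) = 7.37·8.922982 = 65.762380 m
RLR: c = (6 − d² + 2cos(α−β) + 2d(sin α − sin β))/8 = -2.040489, |c| > 1 → infeasible
LRL: c = (6 − d² + 2cos(α−β) − 2d(sin α − sin β))/8 = -3.307944, |c| > 1 → infeasible
Shortest: RSL with L = 65.762380 m ≈ 65.7624 m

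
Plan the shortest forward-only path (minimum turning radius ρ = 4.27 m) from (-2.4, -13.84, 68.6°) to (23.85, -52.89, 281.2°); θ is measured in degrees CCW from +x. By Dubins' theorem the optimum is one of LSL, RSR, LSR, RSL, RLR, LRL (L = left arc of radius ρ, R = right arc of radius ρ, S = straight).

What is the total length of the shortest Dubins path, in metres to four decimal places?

Let ψ = atan2(Δy, Δx) = atan2(-39.05, 26.25) = -56.0904° be the start→goal bearing.
Normalize: d = |goal − start| / ρ = 47.052790/4.27 = 11.019389, α = (θ_start − ψ) mod 360° = 124.6904° = 2.176258 rad, β = (θ_goal − ψ) mod 360° = 337.2904° = 5.886828 rad.
Common terms: sin α = 0.822239, cos α = -0.569142, sin β = -0.386060, cos β = 0.922473, cos(α−β) = -0.842452, d² = 121.426926. Work in radians in the unit-radius frame; every candidate has L = ρ·(t + p + q).
LSL: p² = 2 + d² − 2cos(α−β) + 2d(sin α − sin β) = 151.741280; p = √p² = 12.318331; φ = atan2(cos β − cos α, d + sin α − sin β) = 0.121387 rad; t = (φ − α) mod 2π = 4.228314 rad, q = (β − φ) mod 2π = 5.765441 rad → L = 4.27·(4.228314 + 12.318331 + 5.765441) = 4.27·22.312086 = 95.272609 m
RSR: p² = 2 + d² − 2cos(α−β) + 2d(sin β − sin α) = 98.482381; p = √p² = 9.923829; φ = atan2(cos α − cos β, d − sin α + sin β) = -0.150878 rad; t = (α − φ) mod 2π = 2.327136 rad, q = (φ − β) mod 2π = 0.245479 rad → L = 4.27·(2.327136 + 9.923829 + 0.245479) = 4.27·12.496444 = 53.359817 m
LSR: p² = d² − 2 + 2cos(α−β) + 2d(sin α + sin β) = 127.354870; p = √p² = 11.285161; φ = atan2(−cos α − cos β, d + sin α + sin β) − atan2(−2, p) = 0.144569 rad; t = (φ − α) mod 2π = 4.251496 rad, q = (φ − β) mod 2π = 0.540926 rad → L = 4.27·(4.251496 + 11.285161 + 0.540926) = 4.27·16.077583 = 68.651280 m
RSL: p² = d² − 2 + 2cos(α−β) − 2d(sin α + sin β) = 108.129172; p = √p² = 10.398518; φ = atan2(cos α + cos β, d − sin α − sin β) − atan2(2, p) = -0.156641 rad; t = (α − φ) mod 2π = 2.332899 rad, q = (β − φ) mod 2π = 6.043469 rad → L = 4.27·(2.332899 + 10.398518 + 6.043469) = 4.27·18.774886 = 80.168765 m
RLR: c = (6 − d² + 2cos(α−β) + 2d(sin α − sin β))/8 = -11.310298, |c| > 1 → infeasible
LRL: c = (6 − d² + 2cos(α−β) − 2d(sin α − sin β))/8 = -17.967660, |c| > 1 → infeasible
Shortest: RSR with L = 53.359817 m ≈ 53.3598 m

53.3598 m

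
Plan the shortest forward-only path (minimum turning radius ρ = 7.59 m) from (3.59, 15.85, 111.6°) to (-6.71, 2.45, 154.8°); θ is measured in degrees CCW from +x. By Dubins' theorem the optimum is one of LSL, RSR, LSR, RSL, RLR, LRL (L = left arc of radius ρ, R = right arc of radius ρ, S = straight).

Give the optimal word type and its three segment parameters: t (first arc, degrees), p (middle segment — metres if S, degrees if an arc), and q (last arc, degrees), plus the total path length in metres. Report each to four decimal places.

RSR: t = 258.1647°, p = 16.9265 m, q = 58.6353°, L = 58.8932 m

Let ψ = atan2(Δy, Δx) = atan2(-13.40, -10.30) = -127.5479° be the start→goal bearing.
Normalize: d = |goal − start| / ρ = 16.901183/7.59 = 2.226770, α = (θ_start − ψ) mod 360° = 239.1479° = 4.173919 rad, β = (θ_goal − ψ) mod 360° = 282.3479° = 4.927901 rad.
Common terms: sin α = -0.858494, cos α = -0.512823, sin β = -0.976867, cos β = 0.213848, cos(α−β) = 0.728969, d² = 4.958504. Work in radians in the unit-radius frame; every candidate has L = ρ·(t + p + q).
LSL: p² = 2 + d² − 2cos(α−β) + 2d(sin α − sin β) = 6.027745; p = √p² = 2.455147; φ = atan2(cos β − cos α, d + sin α − sin β) = 0.300480 rad; t = (φ − α) mod 2π = 2.409747 rad, q = (β − φ) mod 2π = 4.627421 rad → L = 7.59·(2.409747 + 2.455147 + 4.627421) = 7.59·9.492314 = 72.046665 m
RSR: p² = 2 + d² − 2cos(α−β) + 2d(sin β − sin α) = 4.973388; p = √p² = 2.230109; φ = atan2(cos α − cos β, d − sin α + sin β) = -0.331906 rad; t = (α − φ) mod 2π = 4.505824 rad, q = (φ − β) mod 2π = 1.023379 rad → L = 7.59·(4.505824 + 2.230109 + 1.023379) = 7.59·7.759313 = 58.893182 m
LSR: p² = d² − 2 + 2cos(α−β) + 2d(sin α + sin β) = -3.757413 < 0 → infeasible
RSL: p² = d² − 2 + 2cos(α−β) − 2d(sin α + sin β) = 12.590295; p = √p² = 3.548281; φ = atan2(cos α + cos β, d − sin α − sin β) − atan2(2, p) = -0.586733 rad; t = (α − φ) mod 2π = 4.760652 rad, q = (β − φ) mod 2π = 5.514634 rad → L = 7.59·(4.760652 + 3.548281 + 5.514634) = 7.59·13.823567 = 104.920873 m
RLR: c = (6 − d² + 2cos(α−β) + 2d(sin α − sin β))/8 = 0.378326; p = 2π − arccos c = 5.100377 rad; φ = atan2(cos α − cos β, d − sin α + sin β) = -0.331906 rad; t = (α − φ + p/2) mod 2π = 0.772827 rad, q = (α − β − t + p) mod 2π = 3.573567 rad → L = 7.59·(0.772827 + 5.100377 + 3.573567) = 7.59·9.446771 = 71.700993 m
LRL: c = (6 − d² + 2cos(α−β) − 2d(sin α − sin β))/8 = 0.246532; p = 2π − arccos c = 4.961489 rad; φ = atan2(cos β − cos α, d + sin α − sin β) = 0.300480 rad; t = (φ − α + p/2) mod 2π = 4.890491 rad, q = (β − α − t + p) mod 2π = 0.824980 rad → L = 7.59·(4.890491 + 4.961489 + 0.824980) = 7.59·10.676960 = 81.038128 m
Shortest: RSR with L = 58.893182 m ≈ 58.8932 m
Convert RSR to answer units (arcs ×180/π): t = 4.505824·180/π = 258.1647°, p = ρ·p = 7.59·2.230109 = 16.9265 m, q = 1.023379·180/π = 58.6353°, L = 58.8932 m.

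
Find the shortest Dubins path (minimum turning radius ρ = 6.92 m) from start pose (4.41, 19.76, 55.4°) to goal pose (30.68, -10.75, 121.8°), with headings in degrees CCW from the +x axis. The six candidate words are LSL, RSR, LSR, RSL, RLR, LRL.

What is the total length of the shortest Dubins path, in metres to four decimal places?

Let ψ = atan2(Δy, Δx) = atan2(-30.51, 26.27) = -49.2706° be the start→goal bearing.
Normalize: d = |goal − start| / ρ = 40.261309/6.92 = 5.818108, α = (θ_start − ψ) mod 360° = 104.6706° = 1.826846 rad, β = (θ_goal − ψ) mod 360° = 171.0706° = 2.985745 rad.
Common terms: sin α = 0.967398, cos α = -0.253261, sin β = 0.155217, cos β = -0.987880, cos(α−β) = 0.400349, d² = 33.850383. Work in radians in the unit-radius frame; every candidate has L = ρ·(t + p + q).
LSL: p² = 2 + d² − 2cos(α−β) + 2d(sin α − sin β) = 44.500392; p = √p² = 6.670861; φ = atan2(cos β − cos α, d + sin α − sin β) = -0.110347 rad; t = (φ − α) mod 2π = 4.345992 rad, q = (β − φ) mod 2π = 3.096092 rad → L = 6.92·(4.345992 + 6.670861 + 3.096092) = 6.92·14.112945 = 97.661582 m
RSR: p² = 2 + d² − 2cos(α−β) + 2d(sin β − sin α) = 25.598979; p = √p² = 5.059543; φ = atan2(cos α − cos β, d − sin α + sin β) = 0.145710 rad; t = (α − φ) mod 2π = 1.681137 rad, q = (φ − β) mod 2π = 3.443150 rad → L = 6.92·(1.681137 + 5.059543 + 3.443150) = 6.92·10.183830 = 70.472104 m
LSR: p² = d² − 2 + 2cos(α−β) + 2d(sin α + sin β) = 45.714077; p = √p² = 6.761219; φ = atan2(−cos α − cos β, d + sin α + sin β) − atan2(−2, p) = 0.464553 rad; t = (φ − α) mod 2π = 4.920892 rad, q = (φ − β) mod 2π = 3.761994 rad → L = 6.92·(4.920892 + 6.761219 + 3.761994) = 6.92·15.444105 = 106.873203 m
RSL: p² = d² − 2 + 2cos(α−β) − 2d(sin α + sin β) = 19.588086; p = √p² = 4.425843; φ = atan2(cos α + cos β, d − sin α − sin β) − atan2(2, p) = -0.682842 rad; t = (α − φ) mod 2π = 2.509688 rad, q = (β − φ) mod 2π = 3.668587 rad → L = 6.92·(2.509688 + 4.425843 + 3.668587) = 6.92·10.604118 = 73.380495 m
RLR: c = (6 − d² + 2cos(α−β) + 2d(sin α − sin β))/8 = -2.199872, |c| > 1 → infeasible
LRL: c = (6 − d² + 2cos(α−β) − 2d(sin α − sin β))/8 = -4.562549, |c| > 1 → infeasible
Shortest: RSR with L = 70.472104 m ≈ 70.4721 m

70.4721 m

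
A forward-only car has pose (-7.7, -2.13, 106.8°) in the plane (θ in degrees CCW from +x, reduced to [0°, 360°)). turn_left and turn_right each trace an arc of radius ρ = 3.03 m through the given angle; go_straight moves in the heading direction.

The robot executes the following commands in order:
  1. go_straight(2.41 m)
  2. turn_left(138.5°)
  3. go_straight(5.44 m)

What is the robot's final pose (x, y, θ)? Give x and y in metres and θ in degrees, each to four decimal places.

(-16.3232, -4.3748, 245.3000°)

set_pose: (x, y, θ) = (-7.7000, -2.1300, 106.8000°), ρ = 3.03
go_straight(2.41): x += 2.41·cos θ, y += 2.41·sin θ → (-8.3966, 0.1771, 106.8000°)
turn_left(138.5°): centre at ρ to the left, rotate +138.5° → (-14.0500, 0.5675, 245.3000°)
go_straight(5.44): x += 5.44·cos θ, y += 5.44·sin θ → (-16.3232, -4.3748, 245.3000°)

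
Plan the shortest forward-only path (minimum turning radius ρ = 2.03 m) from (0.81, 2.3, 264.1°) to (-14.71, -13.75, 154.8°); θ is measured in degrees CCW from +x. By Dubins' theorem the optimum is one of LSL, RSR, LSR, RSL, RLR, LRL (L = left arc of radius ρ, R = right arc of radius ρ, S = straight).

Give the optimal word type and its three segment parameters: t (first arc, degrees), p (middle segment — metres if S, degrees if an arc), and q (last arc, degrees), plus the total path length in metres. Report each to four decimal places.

Let ψ = atan2(Δy, Δx) = atan2(-16.05, -15.52) = -134.0382° be the start→goal bearing.
Normalize: d = |goal − start| / ρ = 22.326507/2.03 = 10.998279, α = (θ_start − ψ) mod 360° = 38.1382° = 0.665637 rad, β = (θ_goal − ψ) mod 360° = 288.8382° = 5.041178 rad.
Common terms: sin α = 0.617560, cos α = 0.786523, sin β = -0.946434, cos β = 0.322897, cos(α−β) = -0.330514, d² = 120.962144. Work in radians in the unit-radius frame; every candidate has L = ρ·(t + p + q).
LSL: p² = 2 + d² − 2cos(α−β) + 2d(sin α − sin β) = 158.025672; p = √p² = 12.570826; φ = atan2(cos β − cos α, d + sin α − sin β) = -0.036890 rad; t = (φ − α) mod 2π = 5.580659 rad, q = (β − φ) mod 2π = 5.078067 rad → L = 2.03·(5.580659 + 12.570826 + 5.078067) = 2.03·23.229552 = 47.155990 m
RSR: p² = 2 + d² − 2cos(α−β) + 2d(sin β − sin α) = 89.220674; p = √p² = 9.445670; φ = atan2(cos α − cos β, d − sin α + sin β) = 0.049103 rad; t = (α − φ) mod 2π = 0.616534 rad, q = (φ − β) mod 2π = 1.291111 rad → L = 2.03·(0.616534 + 9.445670 + 1.291111) = 2.03·11.353314 = 23.047228 m
LSR: p² = d² − 2 + 2cos(α−β) + 2d(sin α + sin β) = 111.067025; p = √p² = 10.538834; φ = atan2(−cos α − cos β, d + sin α + sin β) − atan2(−2, p) = 0.083935 rad; t = (φ − α) mod 2π = 5.701483 rad, q = (φ − β) mod 2π = 1.325943 rad → L = 2.03·(5.701483 + 10.538834 + 1.325943) = 2.03·17.566260 = 35.659508 m
RSL: p² = d² − 2 + 2cos(α−β) − 2d(sin α + sin β) = 125.535205; p = √p² = 11.204249; φ = atan2(cos α + cos β, d − sin α − sin β) − atan2(2, p) = -0.079011 rad; t = (α − φ) mod 2π = 0.744648 rad, q = (β − φ) mod 2π = 5.120189 rad → L = 2.03·(0.744648 + 11.204249 + 5.120189) = 2.03·17.069087 = 34.650246 m
RLR: c = (6 − d² + 2cos(α−β) + 2d(sin α − sin β))/8 = -10.152584, |c| > 1 → infeasible
LRL: c = (6 − d² + 2cos(α−β) − 2d(sin α − sin β))/8 = -18.753209, |c| > 1 → infeasible
Shortest: RSR with L = 23.047228 m ≈ 23.0472 m
Convert RSR to answer units (arcs ×180/π): t = 0.616534·180/π = 35.3248°, p = ρ·p = 2.03·9.445670 = 19.1747 m, q = 1.291111·180/π = 73.9752°, L = 23.0472 m.

RSR: t = 35.3248°, p = 19.1747 m, q = 73.9752°, L = 23.0472 m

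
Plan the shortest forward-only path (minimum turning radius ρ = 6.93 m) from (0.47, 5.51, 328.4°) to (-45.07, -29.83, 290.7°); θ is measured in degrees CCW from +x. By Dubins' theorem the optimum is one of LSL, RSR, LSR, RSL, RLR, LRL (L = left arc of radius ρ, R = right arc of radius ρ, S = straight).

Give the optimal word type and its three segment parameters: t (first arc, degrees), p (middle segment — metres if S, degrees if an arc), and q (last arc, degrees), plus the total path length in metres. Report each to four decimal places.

Let ψ = atan2(Δy, Δx) = atan2(-35.34, -45.54) = -142.1878° be the start→goal bearing.
Normalize: d = |goal − start| / ρ = 57.643796/6.93 = 8.318008, α = (θ_start − ψ) mod 360° = 110.5878° = 1.930121 rad, β = (θ_goal − ψ) mod 360° = 72.8878° = 1.272132 rad.
Common terms: sin α = 0.936135, cos α = -0.351642, sin β = 0.955730, cos β = 0.294244, cos(α−β) = 0.791224, d² = 69.189258. Work in radians in the unit-radius frame; every candidate has L = ρ·(t + p + q).
LSL: p² = 2 + d² − 2cos(α−β) + 2d(sin α − sin β) = 69.280816; p = √p² = 8.323510; φ = atan2(cos β − cos α, d + sin α − sin β) = 0.077676 rad; t = (φ − α) mod 2π = 4.430740 rad, q = (β − φ) mod 2π = 1.194456 rad → L = 6.93·(4.430740 + 8.323510 + 1.194456) = 6.93·13.948706 = 96.664533 m
RSR: p² = 2 + d² − 2cos(α−β) + 2d(sin β − sin α) = 69.932806; p = √p² = 8.362584; φ = atan2(cos α − cos β, d − sin α + sin β) = -0.077312 rad; t = (α − φ) mod 2π = 2.007433 rad, q = (φ − β) mod 2π = 4.933741 rad → L = 6.93·(2.007433 + 8.362584 + 4.933741) = 6.93·15.303758 = 106.055044 m
LSR: p² = d² − 2 + 2cos(α−β) + 2d(sin α + sin β) = 100.244799; p = √p² = 10.012232; φ = atan2(−cos α − cos β, d + sin α + sin β) − atan2(−2, p) = 0.202782 rad; t = (φ − α) mod 2π = 4.555847 rad, q = (φ − β) mod 2π = 5.213836 rad → L = 6.93·(4.555847 + 10.012232 + 5.213836) = 6.93·19.781915 = 137.088671 m
RSL: p² = d² − 2 + 2cos(α−β) − 2d(sin α + sin β) = 37.298611; p = √p² = 6.107259; φ = atan2(cos α + cos β, d − sin α − sin β) − atan2(2, p) = -0.325404 rad; t = (α − φ) mod 2π = 2.255525 rad, q = (β − φ) mod 2π = 1.597536 rad → L = 6.93·(2.255525 + 6.107259 + 1.597536) = 6.93·9.960320 = 69.025019 m
RLR: c = (6 − d² + 2cos(α−β) + 2d(sin α − sin β))/8 = -7.741601, |c| > 1 → infeasible
LRL: c = (6 − d² + 2cos(α−β) − 2d(sin α − sin β))/8 = -7.660102, |c| > 1 → infeasible
Shortest: RSL with L = 69.025019 m ≈ 69.0250 m
Convert RSL to answer units (arcs ×180/π): t = 2.255525·180/π = 129.2321°, p = ρ·p = 6.93·6.107259 = 42.3233 m, q = 1.597536·180/π = 91.5321°, L = 69.0250 m.

RSL: t = 129.2321°, p = 42.3233 m, q = 91.5321°, L = 69.0250 m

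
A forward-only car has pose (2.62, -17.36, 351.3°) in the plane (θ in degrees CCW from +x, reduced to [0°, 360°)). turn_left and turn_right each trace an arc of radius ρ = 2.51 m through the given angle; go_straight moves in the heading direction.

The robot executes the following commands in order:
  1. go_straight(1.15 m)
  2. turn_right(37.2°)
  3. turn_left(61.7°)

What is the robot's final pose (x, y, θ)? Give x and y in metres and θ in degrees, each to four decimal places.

set_pose: (x, y, θ) = (2.6200, -17.3600, 351.3000°), ρ = 2.51
go_straight(1.15): x += 1.15·cos θ, y += 1.15·sin θ → (3.7568, -17.5339, 351.3000°)
turn_right(37.2°): centre at ρ to the right, rotate −37.2° → (5.1796, -18.2683, 314.1000°)
turn_left(61.7°): centre at ρ to the left, rotate +61.7° → (7.6655, -18.9368, 375.8000° ≡ 15.8000°)

(7.6655, -18.9368, 15.8000°)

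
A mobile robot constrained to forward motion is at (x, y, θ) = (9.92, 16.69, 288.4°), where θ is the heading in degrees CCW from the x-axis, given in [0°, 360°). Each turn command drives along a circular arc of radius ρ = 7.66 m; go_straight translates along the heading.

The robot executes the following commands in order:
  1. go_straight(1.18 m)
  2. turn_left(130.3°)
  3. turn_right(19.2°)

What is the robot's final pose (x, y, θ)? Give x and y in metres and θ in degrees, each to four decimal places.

set_pose: (x, y, θ) = (9.9200, 16.6900, 288.4000°), ρ = 7.66
go_straight(1.18): x += 1.18·cos θ, y += 1.18·sin θ → (10.2925, 15.5703, 288.4000°)
turn_left(130.3°): centre at ρ to the left, rotate +130.3° → (24.1060, 14.0087, 418.7000° ≡ 58.7000°)
turn_right(19.2°): centre at ρ to the right, rotate −19.2° → (25.7788, 15.9398, 39.5000°)

(25.7788, 15.9398, 39.5000°)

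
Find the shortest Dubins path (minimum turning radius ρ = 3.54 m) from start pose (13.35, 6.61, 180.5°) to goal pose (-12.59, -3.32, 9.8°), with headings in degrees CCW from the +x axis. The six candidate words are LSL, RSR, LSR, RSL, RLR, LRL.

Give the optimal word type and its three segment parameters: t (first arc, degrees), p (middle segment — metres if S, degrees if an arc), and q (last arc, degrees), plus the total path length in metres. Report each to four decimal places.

LSL: t = 5.7319°, p = 26.7314 m, q = 183.5681°, L = 38.4272 m

Let ψ = atan2(Δy, Δx) = atan2(-9.93, -25.94) = -159.0528° be the start→goal bearing.
Normalize: d = |goal − start| / ρ = 27.775682/3.54 = 7.846238, α = (θ_start − ψ) mod 360° = 339.5528° = 5.926315 rad, β = (θ_goal − ψ) mod 360° = 168.8528° = 2.947038 rad.
Common terms: sin α = -0.349344, cos α = 0.936995, sin β = 0.193330, cos β = -0.981134, cos(α−β) = -0.986856, d² = 61.563448. Work in radians in the unit-radius frame; every candidate has L = ρ·(t + p + q).
LSL: p² = 2 + d² − 2cos(α−β) + 2d(sin α − sin β) = 57.021271; p = √p² = 7.551243; φ = atan2(cos β − cos α, d + sin α − sin β) = -0.256829 rad; t = (φ − α) mod 2π = 0.100041 rad, q = (β − φ) mod 2π = 3.203867 rad → L = 3.54·(0.100041 + 7.551243 + 3.203867) = 3.54·10.855151 = 38.427236 m
RSR: p² = 2 + d² − 2cos(α−β) + 2d(sin β − sin α) = 74.053047; p = √p² = 8.605408; φ = atan2(cos α − cos β, d − sin α + sin β) = 0.224786 rad; t = (α − φ) mod 2π = 5.701529 rad, q = (φ − β) mod 2π = 3.560934 rad → L = 3.54·(5.701529 + 8.605408 + 3.560934) = 3.54·17.867870 = 63.252261 m
LSR: p² = d² − 2 + 2cos(α−β) + 2d(sin α + sin β) = 55.141493; p = √p² = 7.425732; φ = atan2(−cos α − cos β, d + sin α + sin β) − atan2(−2, p) = 0.268830 rad; t = (φ − α) mod 2π = 0.625701 rad, q = (φ − β) mod 2π = 3.604978 rad → L = 3.54·(0.625701 + 7.425732 + 3.604978) = 3.54·11.656410 = 41.263693 m
RSL: p² = d² − 2 + 2cos(α−β) − 2d(sin α + sin β) = 60.037979; p = √p² = 7.748418; φ = atan2(cos α + cos β, d − sin α − sin β) − atan2(2, p) = -0.258119 rad; t = (α − φ) mod 2π = 6.184434 rad, q = (β − φ) mod 2π = 3.205157 rad → L = 3.54·(6.184434 + 7.748418 + 3.205157) = 3.54·17.138009 = 60.668554 m
RLR: c = (6 − d² + 2cos(α−β) + 2d(sin α − sin β))/8 = -8.256631, |c| > 1 → infeasible
LRL: c = (6 − d² + 2cos(α−β) − 2d(sin α − sin β))/8 = -6.127659, |c| > 1 → infeasible
Shortest: LSL with L = 38.427236 m ≈ 38.4272 m
Convert LSL to answer units (arcs ×180/π): t = 0.100041·180/π = 5.7319°, p = ρ·p = 3.54·7.551243 = 26.7314 m, q = 3.203867·180/π = 183.5681°, L = 38.4272 m.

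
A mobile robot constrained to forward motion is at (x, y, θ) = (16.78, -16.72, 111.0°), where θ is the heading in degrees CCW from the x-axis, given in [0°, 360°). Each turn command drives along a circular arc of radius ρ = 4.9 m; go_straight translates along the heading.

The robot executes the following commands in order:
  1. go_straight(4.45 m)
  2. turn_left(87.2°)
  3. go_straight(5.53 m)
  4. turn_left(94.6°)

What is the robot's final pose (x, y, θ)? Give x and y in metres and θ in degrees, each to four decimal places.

(0.8402, -17.9476, 292.8000°)

set_pose: (x, y, θ) = (16.7800, -16.7200, 111.0000°), ρ = 4.9
go_straight(4.45): x += 4.45·cos θ, y += 4.45·sin θ → (15.1853, -12.5656, 111.0000°)
turn_left(87.2°): centre at ρ to the left, rotate +87.2° → (9.0803, -9.6667, 198.2000°)
go_straight(5.53): x += 5.53·cos θ, y += 5.53·sin θ → (3.8269, -11.3939, 198.2000°)
turn_left(94.6°): centre at ρ to the left, rotate +94.6° → (0.8402, -17.9476, 292.8000°)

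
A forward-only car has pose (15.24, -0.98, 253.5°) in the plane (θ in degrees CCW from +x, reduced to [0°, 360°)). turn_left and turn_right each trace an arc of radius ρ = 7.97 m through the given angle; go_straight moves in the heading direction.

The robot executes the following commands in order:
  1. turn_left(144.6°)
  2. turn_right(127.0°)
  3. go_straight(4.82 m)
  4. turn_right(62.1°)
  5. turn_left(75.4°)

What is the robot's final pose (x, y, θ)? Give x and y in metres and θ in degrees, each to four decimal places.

set_pose: (x, y, θ) = (15.2400, -0.9800, 253.5000°), ρ = 7.97
turn_left(144.6°): centre at ρ to the left, rotate +144.6° → (27.7996, -9.5155, 398.1000° ≡ 38.1000°)
turn_right(127.0°): centre at ρ to the right, rotate −127.0° → (40.6859, -15.6343, -88.9000° ≡ 271.1000°)
go_straight(4.82): x += 4.82·cos θ, y += 4.82·sin θ → (40.7784, -20.4535, 271.1000°)
turn_right(62.1°): centre at ρ to the right, rotate −62.1° → (36.6738, -27.5772, 209.0000°)
turn_left(75.4°): centre at ρ to the left, rotate +75.4° → (32.8181, -36.5300, 284.4000°)

(32.8181, -36.5300, 284.4000°)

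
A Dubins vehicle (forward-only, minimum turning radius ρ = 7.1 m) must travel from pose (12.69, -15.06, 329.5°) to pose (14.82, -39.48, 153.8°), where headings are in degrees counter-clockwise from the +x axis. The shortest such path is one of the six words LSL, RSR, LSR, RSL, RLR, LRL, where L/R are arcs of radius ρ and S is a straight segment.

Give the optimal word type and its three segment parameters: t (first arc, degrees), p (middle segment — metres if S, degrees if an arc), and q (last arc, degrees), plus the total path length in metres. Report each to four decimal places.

Let ψ = atan2(Δy, Δx) = atan2(-24.42, 2.13) = -85.0151° be the start→goal bearing.
Normalize: d = |goal − start| / ρ = 24.512717/7.1 = 3.452495, α = (θ_start − ψ) mod 360° = 54.5151° = 0.951468 rad, β = (θ_goal − ψ) mod 360° = 238.8151° = 4.168109 rad.
Common terms: sin α = 0.814268, cos α = 0.580489, sin β = -0.855501, cos β = -0.517802, cos(α−β) = -0.997185, d² = 11.919724. Work in radians in the unit-radius frame; every candidate has L = ρ·(t + p + q).
LSL: p² = 2 + d² − 2cos(α−β) + 2d(sin α − sin β) = 27.443832; p = √p² = 5.238686; φ = atan2(cos β − cos α, d + sin α − sin β) = -0.211217 rad; t = (φ − α) mod 2π = 5.120501 rad, q = (β − φ) mod 2π = 4.379326 rad → L = 7.1·(5.120501 + 5.238686 + 4.379326) = 7.1·14.738513 = 104.643444 m
RSR: p² = 2 + d² − 2cos(α−β) + 2d(sin β − sin α) = 4.384357; p = √p² = 2.093886; φ = atan2(cos α − cos β, d − sin α + sin β) = 0.552155 rad; t = (α − φ) mod 2π = 0.399313 rad, q = (φ − β) mod 2π = 2.667231 rad → L = 7.1·(0.399313 + 2.093886 + 2.667231) = 7.1·5.160429 = 36.639046 m
LSR: p² = d² − 2 + 2cos(α−β) + 2d(sin α + sin β) = 7.640646; p = √p² = 2.764172; φ = atan2(−cos α − cos β, d + sin α + sin β) − atan2(−2, p) = 0.607979 rad; t = (φ − α) mod 2π = 5.939697 rad, q = (φ − β) mod 2π = 2.723055 rad → L = 7.1·(5.939697 + 2.764172 + 2.723055) = 7.1·11.426923 = 81.131155 m
RSL: p² = d² − 2 + 2cos(α−β) − 2d(sin α + sin β) = 8.210062; p = √p² = 2.865321; φ = atan2(cos α + cos β, d − sin α − sin β) − atan2(2, p) = -0.591443 rad; t = (α − φ) mod 2π = 1.542911 rad, q = (β − φ) mod 2π = 4.759552 rad → L = 7.1·(1.542911 + 2.865321 + 4.759552) = 7.1·9.167784 = 65.091264 m
RLR: c = (6 − d² + 2cos(α−β) + 2d(sin α − sin β))/8 = 0.451955; p = 2π − arccos c = 5.181345 rad; φ = atan2(cos α − cos β, d − sin α + sin β) = 0.552155 rad; t = (α − φ + p/2) mod 2π = 2.989986 rad, q = (α − β − t + p) mod 2π = 5.257903 rad → L = 7.1·(2.989986 + 5.181345 + 5.257903) = 7.1·13.429234 = 95.347560 m
LRL: c = (6 − d² + 2cos(α−β) − 2d(sin α − sin β))/8 = -2.430479, |c| > 1 → infeasible
Shortest: RSR with L = 36.639046 m ≈ 36.6390 m
Convert RSR to answer units (arcs ×180/π): t = 0.399313·180/π = 22.8789°, p = ρ·p = 7.1·2.093886 = 14.8666 m, q = 2.667231·180/π = 152.8211°, L = 36.6390 m.

RSR: t = 22.8789°, p = 14.8666 m, q = 152.8211°, L = 36.6390 m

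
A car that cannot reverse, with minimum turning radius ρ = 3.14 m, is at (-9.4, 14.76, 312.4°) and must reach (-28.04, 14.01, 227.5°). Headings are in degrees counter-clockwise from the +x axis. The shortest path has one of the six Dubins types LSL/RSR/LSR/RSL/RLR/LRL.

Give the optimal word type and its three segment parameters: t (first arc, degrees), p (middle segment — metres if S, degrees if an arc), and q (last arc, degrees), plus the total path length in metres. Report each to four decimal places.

Let ψ = atan2(Δy, Δx) = atan2(-0.75, -18.64) = -177.6959° be the start→goal bearing.
Normalize: d = |goal − start| / ρ = 18.655082/3.14 = 5.941109, α = (θ_start − ψ) mod 360° = 130.0959° = 2.270602 rad, β = (θ_goal − ψ) mod 360° = 45.1959° = 0.788817 rad.
Common terms: sin α = 0.764968, cos α = -0.644069, sin β = 0.709520, cos β = 0.704685, cos(α−β) = 0.088894, d² = 35.296777. Work in radians in the unit-radius frame; every candidate has L = ρ·(t + p + q).
LSL: p² = 2 + d² − 2cos(α−β) + 2d(sin α − sin β) = 37.777827; p = √p² = 6.146367; φ = atan2(cos β − cos α, d + sin α − sin β) = 0.221240 rad; t = (φ − α) mod 2π = 4.233823 rad, q = (β − φ) mod 2π = 0.567577 rad → L = 3.14·(4.233823 + 6.146367 + 0.567577) = 3.14·10.947768 = 34.375991 m
RSR: p² = 2 + d² − 2cos(α−β) + 2d(sin β − sin α) = 36.460149; p = √p² = 6.038224; φ = atan2(cos α − cos β, d − sin α + sin β) = -0.225270 rad; t = (α − φ) mod 2π = 2.495871 rad, q = (φ − β) mod 2π = 5.269099 rad → L = 3.14·(2.495871 + 6.038224 + 5.269099) = 3.14·13.803194 = 43.342029 m
LSR: p² = d² − 2 + 2cos(α−β) + 2d(sin α + sin β) = 50.994751; p = √p² = 7.141061; φ = atan2(−cos α − cos β, d + sin α + sin β) − atan2(−2, p) = 0.264900 rad; t = (φ − α) mod 2π = 4.277484 rad, q = (φ − β) mod 2π = 5.759268 rad → L = 3.14·(4.277484 + 7.141061 + 5.759268) = 3.14·17.177813 = 53.938333 m
RSL: p² = d² − 2 + 2cos(α−β) − 2d(sin α + sin β) = 15.954380; p = √p² = 3.994293; φ = atan2(cos α + cos β, d − sin α − sin β) − atan2(2, p) = -0.450649 rad; t = (α − φ) mod 2π = 2.721250 rad, q = (β − φ) mod 2π = 1.239466 rad → L = 3.14·(2.721250 + 3.994293 + 1.239466) = 3.14·7.955010 = 24.978730 m
RLR: c = (6 − d² + 2cos(α−β) + 2d(sin α − sin β))/8 = -3.557519, |c| > 1 → infeasible
LRL: c = (6 − d² + 2cos(α−β) − 2d(sin α − sin β))/8 = -3.722228, |c| > 1 → infeasible
Shortest: RSL with L = 24.978730 m ≈ 24.9787 m
Convert RSL to answer units (arcs ×180/π): t = 2.721250·180/π = 155.9162°, p = ρ·p = 3.14·3.994293 = 12.5421 m, q = 1.239466·180/π = 71.0162°, L = 24.9787 m.

RSL: t = 155.9162°, p = 12.5421 m, q = 71.0162°, L = 24.9787 m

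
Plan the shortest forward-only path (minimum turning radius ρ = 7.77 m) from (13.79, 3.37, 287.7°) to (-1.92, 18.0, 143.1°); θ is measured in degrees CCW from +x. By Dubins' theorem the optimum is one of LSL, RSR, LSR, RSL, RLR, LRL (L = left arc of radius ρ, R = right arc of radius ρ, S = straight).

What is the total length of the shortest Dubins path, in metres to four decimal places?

45.1372 m

Let ψ = atan2(Δy, Δx) = atan2(14.63, -15.71) = 137.0387° be the start→goal bearing.
Normalize: d = |goal − start| / ρ = 21.467208/7.77 = 2.762832, α = (θ_start − ψ) mod 360° = 150.6613° = 2.629536 rad, β = (θ_goal − ψ) mod 360° = 6.0613° = 0.105790 rad.
Common terms: sin α = 0.489971, cos α = -0.871739, sin β = 0.105593, cos β = 0.994409, cos(α−β) = -0.815128, d² = 7.633243. Work in radians in the unit-radius frame; every candidate has L = ρ·(t + p + q).
LSL: p² = 2 + d² − 2cos(α−β) + 2d(sin α − sin β) = 13.387443; p = √p² = 3.658885; φ = atan2(cos β − cos α, d + sin α − sin β) = 0.535222 rad; t = (φ − α) mod 2π = 4.188871 rad, q = (β − φ) mod 2π = 5.853754 rad → L = 7.77·(4.188871 + 3.658885 + 5.853754) = 7.77·13.701510 = 106.460732 m
RSR: p² = 2 + d² − 2cos(α−β) + 2d(sin β − sin α) = 9.139554; p = √p² = 3.023170; φ = atan2(cos α − cos β, d − sin α + sin β) = -0.665283 rad; t = (α − φ) mod 2π = 3.294819 rad, q = (φ − β) mod 2π = 5.512112 rad → L = 7.77·(3.294819 + 3.023170 + 5.512112) = 7.77·11.830101 = 91.919884 m
LSR: p² = d² − 2 + 2cos(α−β) + 2d(sin α + sin β) = 7.293873; p = √p² = 2.700717; φ = atan2(−cos α − cos β, d + sin α + sin β) − atan2(−2, p) = 0.600911 rad; t = (φ − α) mod 2π = 4.254561 rad, q = (φ − β) mod 2π = 0.495121 rad → L = 7.77·(4.254561 + 2.700717 + 0.495121) = 7.77·7.450399 = 57.889600 m
RSL: p² = d² − 2 + 2cos(α−β) − 2d(sin α + sin β) = 0.712101; p = √p² = 0.843861; φ = atan2(cos α + cos β, d − sin α − sin β) − atan2(2, p) = -1.114987 rad; t = (α − φ) mod 2π = 3.744524 rad, q = (β − φ) mod 2π = 1.220777 rad → L = 7.77·(3.744524 + 0.843861 + 1.220777) = 7.77·5.809162 = 45.137187 m
RLR: c = (6 − d² + 2cos(α−β) + 2d(sin α − sin β))/8 = -0.142444; p = 2π − arccos c = 4.569459 rad; φ = atan2(cos α − cos β, d − sin α + sin β) = -0.665283 rad; t = (α − φ + p/2) mod 2π = 5.579549 rad, q = (α − β − t + p) mod 2π = 1.513656 rad → L = 7.77·(5.579549 + 4.569459 + 1.513656) = 7.77·11.662663 = 90.618893 m
LRL: c = (6 − d² + 2cos(α−β) − 2d(sin α − sin β))/8 = -0.673430; p = 2π − arccos c = 3.973550 rad; φ = atan2(cos β − cos α, d + sin α − sin β) = 0.535222 rad; t = (φ − α + p/2) mod 2π = 6.175646 rad, q = (β − α − t + p) mod 2π = 1.557343 rad → L = 7.77·(6.175646 + 3.973550 + 1.557343) = 7.77·11.706539 = 90.959805 m
Shortest: RSL with L = 45.137187 m ≈ 45.1372 m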